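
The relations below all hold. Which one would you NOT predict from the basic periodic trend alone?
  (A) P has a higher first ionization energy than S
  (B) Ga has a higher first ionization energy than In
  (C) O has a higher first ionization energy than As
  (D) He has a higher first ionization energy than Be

The general trend: first ionization energy increases across a period and decreases down a group.
(A) P (period 3, group 15) vs S (period 3, group 16): the stated order contradicts the simple trend.
(B) Ga (period 4, group 13) vs In (period 5, group 13): the stated order agrees with the simple trend.
(C) O (period 2, group 16) vs As (period 4, group 15): the stated order agrees with the simple trend.
(D) He (period 1, group 18) vs Be (period 2, group 2): the stated order agrees with the simple trend.
The exception is (A): S (3p⁴) ionizes more easily than half-filled P (3p³) because the paired 3p electron in S is pushed out by e⁻–e⁻ repulsion.

(A)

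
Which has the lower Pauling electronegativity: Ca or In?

Ca is in period 4, group 2; In is in period 5, group 13.
Atoms toward the upper right of the periodic table pull bonding electrons most strongly.
These sit on a diagonal, where the across-period and down-group effects partly cancel.
In > Ca: period and group pull opposite ways; the across-period shift dominates (1.78 vs 1.00).
Tabulated electronegativity (Pauling): Ca 1.00, In 1.78.
So Ca has the lower Pauling electronegativity (Ca < In).

Ca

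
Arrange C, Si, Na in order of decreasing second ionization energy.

After 1 electron has been removed, what remains? C⁺ still has 3 valence electrons; Si⁺ still has 3 valence electrons; Na⁺ is the bare [Ne] core.
Pulling an electron out of a noble-gas core costs far more than removing a remaining valence electron, so Na sits at the high end of IE_2.
Valence configurations: C⁺ [He]2s²2p¹, Si⁺ [Ne]3s²3p¹.
Tabulated IE_2 (kJ/mol): C 2353, Si 1577, Na 4562.
Overall IE_2 order: Si < C < Na.

Na > C > Si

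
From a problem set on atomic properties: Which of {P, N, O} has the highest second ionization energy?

O

Consider each +1 ion: P⁺ still has 4 valence electrons; N⁺ still has 4 valence electrons; O⁺ still has 5 valence electrons.
All are still removing valence electrons, so compare the +1 ions as you would atoms: IE_2 generally rises across a period (higher Z_eff) and falls down a group (larger shell), subject to the usual subshell exceptions.
Valence configurations: P⁺ [Ne]3s²3p², N⁺ [He]2s²2p², O⁺ [He]2s²2p³.
The numbers (kJ/mol): P 1907, N 2856, O 3388.
Overall IE_2 order: P < N < O.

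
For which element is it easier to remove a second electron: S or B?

Consider each +1 ion: S⁺ still has 5 valence electrons; B⁺ still has 2 valence electrons.
All are still removing valence electrons, so compare the +1 ions as you would atoms: IE_2 generally rises across a period (higher Z_eff) and falls down a group (larger shell), subject to the usual subshell exceptions.
Valence configurations: S⁺ [Ne]3s²3p³, B⁺ [He]2s².
Approximate IE_2 values (kJ/mol): S 2252, B 2427.
Overall IE_2 order: S < B.

S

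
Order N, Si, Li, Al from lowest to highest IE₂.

Si, Al, N, Li

The second ionization energy removes an electron from the +1 ion. For each element: N⁺ still has 4 valence electrons; Si⁺ still has 3 valence electrons; Li⁺ is the bare [He] core; Al⁺ still has 2 valence electrons.
Core electrons are held far more tightly than valence electrons, so Li tops the IE_2 order.
Valence configurations: N⁺ [He]2s²2p², Si⁺ [Ne]3s²3p¹, Al⁺ [Ne]3s².
Si⁺ loses a lone 3p electron whereas Al⁺ must break into a filled 3s² pair, so IE_2(Al) > IE_2(Si) even though Si has the higher nuclear charge.
Approximate IE_2 values (kJ/mol): N 2856, Si 1577, Li 7298, Al 1817.
Overall IE_2 order: Si < Al < N < Li.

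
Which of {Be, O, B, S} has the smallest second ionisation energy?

Be

Consider each +1 ion: Be⁺ still has 1 valence electron; O⁺ still has 5 valence electrons; B⁺ still has 2 valence electrons; S⁺ still has 5 valence electrons.
All are still removing valence electrons, so compare the +1 ions as you would atoms: IE_2 generally rises across a period (higher Z_eff) and falls down a group (larger shell), subject to the usual subshell exceptions.
Valence configurations: Be⁺ [He]2s¹, O⁺ [He]2s²2p³, B⁺ [He]2s², S⁺ [Ne]3s²3p³.
Tabulated IE_2 (kJ/mol): Be 1757, O 3388, B 2427, S 2252.
So the second ionization energies run Be < S < B < O.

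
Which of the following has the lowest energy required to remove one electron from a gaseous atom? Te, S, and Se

Te

S is in period 3, group 16; Se is in period 4, group 16; Te is in period 5, group 16.
First ionization energy rises across a period (greater Z_eff holds electrons more tightly) and falls down a group (valence electrons are farther from the nucleus).
All are in group 16, so first ionization energy increases up the group.
The lowest energy required to remove one electron from a gaseous atom among these belongs to Te.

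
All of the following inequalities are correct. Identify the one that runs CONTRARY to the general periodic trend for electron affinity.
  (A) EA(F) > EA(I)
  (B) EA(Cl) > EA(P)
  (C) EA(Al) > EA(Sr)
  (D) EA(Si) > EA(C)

The general trend: electron affinity increases across a period and decreases down a group.
(A) F (period 2, group 17) vs I (period 5, group 17): the stated order agrees with the simple trend.
(B) Cl (period 3, group 17) vs P (period 3, group 15): the stated order agrees with the simple trend.
(C) Al (period 3, group 13) vs Sr (period 5, group 2): the stated order agrees with the simple trend.
(D) Si (period 3, group 14) vs C (period 2, group 14): the stated order contradicts the simple trend.
The exception is (D): Si's larger, more diffuse 3p orbitals accept an added electron slightly more readily than C's compact 2p.

(D)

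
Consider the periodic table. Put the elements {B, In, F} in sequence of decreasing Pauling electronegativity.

Atoms toward the upper right of the periodic table pull bonding electrons most strongly.
These span different periods and groups, so the two trends combine.
B > In: they share group 13; the group trend gives B the larger value.
F > B: F lies to the right of B in period 2, so the across-period effect alone puts F higher.
Tabulated electronegativity (Pauling): B 2.04, F 3.98, In 1.78.
So from highest to lowest: F > B > In.

F, B, In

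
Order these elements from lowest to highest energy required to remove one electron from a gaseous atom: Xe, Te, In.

In is in period 5, group 13; Te is in period 5, group 16; Xe is in period 5, group 18.
Across a period the outer electron is held more tightly (higher IE₁); down a group it sits in a higher shell, more shielded, and comes off more easily.
All lie in period 5, so first ionization energy increases left to right.
So from lowest to highest: In < Te < Xe.

In < Te < Xe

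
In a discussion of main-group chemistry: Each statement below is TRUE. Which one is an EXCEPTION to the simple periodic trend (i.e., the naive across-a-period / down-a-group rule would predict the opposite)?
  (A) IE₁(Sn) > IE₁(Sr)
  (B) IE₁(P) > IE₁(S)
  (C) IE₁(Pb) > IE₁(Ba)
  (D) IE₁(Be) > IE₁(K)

The general trend: first ionization energy increases across a period and decreases down a group.
(A) Sn (period 5, group 14) vs Sr (period 5, group 2): the stated order agrees with the simple trend.
(B) P (period 3, group 15) vs S (period 3, group 16): the stated order contradicts the simple trend.
(C) Pb (period 6, group 14) vs Ba (period 6, group 2): the stated order agrees with the simple trend.
(D) Be (period 2, group 2) vs K (period 4, group 1): the stated order agrees with the simple trend.
The exception is (B): S (3p⁴) ionizes more easily than half-filled P (3p³) because the paired 3p electron in S is pushed out by e⁻–e⁻ repulsion.

(B)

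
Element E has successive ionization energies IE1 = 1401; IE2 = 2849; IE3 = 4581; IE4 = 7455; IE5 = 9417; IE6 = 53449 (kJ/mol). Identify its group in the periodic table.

Group 15

Look for the largest jump between consecutive ionization energies: IE6/IE5 ≈ 5.7, far larger than any earlier ratio.
That jump marks the point where a core electron is being removed. So the atom has 5 valence electrons.
A main-group element with 5 valence electrons is in group 15.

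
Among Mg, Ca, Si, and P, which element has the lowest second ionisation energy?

Consider each +1 ion: Mg⁺ still has 1 valence electron; Ca⁺ still has 1 valence electron; Si⁺ still has 3 valence electrons; P⁺ still has 4 valence electrons.
All are still removing valence electrons, so compare the +1 ions as you would atoms: IE_2 generally rises across a period (higher Z_eff) and falls down a group (larger shell), subject to the usual subshell exceptions.
Valence configurations: Mg⁺ [Ne]3s¹, Ca⁺ [Ar]4s¹, Si⁺ [Ne]3s²3p¹, P⁺ [Ne]3s²3p².
Tabulated IE_2 (kJ/mol): Mg 1451, Ca 1145, Si 1577, P 1907.
Hence IE_2: Ca < Mg < Si < P.

Ca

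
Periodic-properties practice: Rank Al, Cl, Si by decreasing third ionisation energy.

Cl > Si > Al

Consider each +2 ion: Al²⁺ still has 1 valence electron; Cl²⁺ still has 5 valence electrons; Si²⁺ still has 2 valence electrons.
All are still removing valence electrons, so compare the +2 ions as you would atoms: IE_3 generally rises across a period (higher Z_eff) and falls down a group (larger shell), subject to the usual subshell exceptions.
Valence configurations: Al²⁺ [Ne]3s¹, Cl²⁺ [Ne]3s²3p³, Si²⁺ [Ne]3s².
Tabulated IE_3 (kJ/mol): Al 2745, Cl 3822, Si 3232.
Hence IE_3: Al < Si < Cl.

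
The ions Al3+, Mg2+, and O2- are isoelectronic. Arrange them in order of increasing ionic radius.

All of these have 10 electrons, so size is governed by nuclear charge alone: the more protons, the stronger the pull on the same electron cloud, and the smaller the ion.
Nuclear charges: Al3+ (Z=13), Mg2+ (Z=12), O2- (Z=8).
Smallest to largest: Al3+ < Mg2+ < O2-.

Al3+ < Mg2+ < O2-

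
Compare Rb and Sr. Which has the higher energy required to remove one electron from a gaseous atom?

Sr

Rb is in period 5, group 1; Sr is in period 5, group 2.
First ionization energy rises across a period (greater Z_eff holds electrons more tightly) and falls down a group (valence electrons are farther from the nucleus).
All lie in period 5, so first ionization energy increases left to right.
So Sr has the higher energy required to remove one electron from a gaseous atom (Sr > Rb).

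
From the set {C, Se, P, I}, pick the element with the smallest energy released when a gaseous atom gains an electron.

Atoms with high Z_eff and room in the valence shell (especially the halogens) have the most exothermic electron affinities.
These sit on a diagonal, where the across-period and down-group effects partly cancel.
C > P: period and group pull opposite ways; the down-group shift dominates (122 vs 72 kJ/mol).
Se > C: the two effects oppose for this pair; the across-period effect wins (195 vs 122 kJ/mol).
I > Se: period and group pull opposite ways; the across-period shift dominates (295 vs 195 kJ/mol).
Tabulated electron affinity (kJ/mol): C 122, P 72, Se 195, I 295.
The smallest energy released when a gaseous atom gains an electron among these belongs to P.

P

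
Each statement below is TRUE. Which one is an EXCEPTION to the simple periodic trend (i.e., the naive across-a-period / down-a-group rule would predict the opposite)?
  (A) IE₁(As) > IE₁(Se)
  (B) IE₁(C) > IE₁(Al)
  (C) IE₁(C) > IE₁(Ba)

(A)

The general trend: IE₁ increases across a period and decreases down a group.
(A) As (period 4, group 15) vs Se (period 4, group 16): the stated order contradicts the simple trend.
(B) C (period 2, group 14) vs Al (period 3, group 13): the stated order agrees with the simple trend.
(C) C (period 2, group 14) vs Ba (period 6, group 2): the stated order agrees with the simple trend.
The exception is (A): Se (4p⁴) ionizes more easily than half-filled As (4p³).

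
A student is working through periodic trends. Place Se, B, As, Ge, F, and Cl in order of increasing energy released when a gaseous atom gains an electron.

Electron affinity generally becomes more exothermic across a period toward the halogens and less exothermic down a group.
These span different periods and groups, so the two trends combine.
As > B: the two effects oppose for this pair; the across-period effect wins (78 vs 27 kJ/mol).
Ge > As: this pair runs against the simple trend — see the exception note.
Se > Ge: Se lies to the right of Ge in period 4, so the across-period effect alone puts Se higher.
F > Se: both effects reinforce here, so F is clearly the higher of the two.
Cl > F: this pair runs against the simple trend — see the exception note.
Note the exception: Ge has a higher electron affinity than As, contrary to the simple trend — adding an electron to As's half-filled 4p³ is unfavourable, so Ge (4p²) has the more exothermic EA.
Note the exception: Cl has a higher electron affinity than F, contrary to the simple trend — F's small 2p subshell makes the incoming electron feel strong e⁻–e⁻ repulsion, so Cl actually releases more energy on gaining an electron.
For reference (kJ/mol): B 27, F 328, Cl 349, Ge 119, As 78, Se 195.
So from lowest to highest: B < As < Ge < Se < F < Cl.

B < As < Ge < Se < F < Cl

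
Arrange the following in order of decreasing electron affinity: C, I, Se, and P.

C is in period 2, group 14; P is in period 3, group 15; Se is in period 4, group 16; I is in period 5, group 17.
Electron affinity generally becomes more exothermic across a period toward the halogens and less exothermic down a group.
These sit on a diagonal, where the across-period and down-group effects partly cancel.
C > P: period and group pull opposite ways; the down-group shift dominates (122 vs 72 kJ/mol).
Se > C: the two effects oppose for this pair; the across-period effect wins (195 vs 122 kJ/mol).
I > Se: period and group pull opposite ways; the across-period shift dominates (295 vs 195 kJ/mol).
For reference (kJ/mol): C 122, P 72, Se 195, I 295.
So from highest to lowest: I > Se > C > P.

I, Se, C, P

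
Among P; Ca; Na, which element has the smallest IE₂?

IE_2 is the cost of taking one more electron from the +1 cation: P⁺ still has 4 valence electrons; Ca⁺ still has 1 valence electron; Na⁺ is the bare [Ne] core.
Breaking into a closed-shell core is much more expensive than removing a leftover valence electron — Na has the largest IE_2 here.
Valence configurations: P⁺ [Ne]3s²3p², Ca⁺ [Ar]4s¹.
The numbers (kJ/mol): P 1907, Ca 1145, Na 4562.
Hence IE_2: Ca < P < Na.

Ca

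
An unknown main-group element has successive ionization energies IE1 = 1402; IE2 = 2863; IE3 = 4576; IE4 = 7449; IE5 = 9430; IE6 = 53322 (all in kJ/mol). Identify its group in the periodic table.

Look for the largest jump between consecutive ionization energies: IE6/IE5 ≈ 5.7, far larger than any earlier ratio.
That jump marks the point where a core electron is being removed. So the atom has 5 valence electrons.
A main-group element with 5 valence electrons is in group 15.

Group 15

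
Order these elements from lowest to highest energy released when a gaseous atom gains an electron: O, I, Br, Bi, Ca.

O is in period 2, group 16; Ca is in period 4, group 2; Br is in period 4, group 17; I is in period 5, group 17; Bi is in period 6, group 15.
Adding an electron releases more energy for atoms nearer the top right (short of the noble gases).
Here both period and group differ, so the two effects have to be weighed against each other.
Bi > Ca: period and group pull opposite ways; the across-period shift dominates (91 vs 2 kJ/mol).
O > Bi: relative to Bi, both the across-period and down-group shifts push O's electron affinity up.
I > O: the two effects oppose for this pair; the across-period effect wins (295 vs 141 kJ/mol).
Br > I: Br sits above I in group 17, so the down-group effect alone puts Br higher.
Tabulated electron affinity (kJ/mol): O 141, Ca 2, Br 325, I 295, Bi 91.
So from lowest to highest: Ca < Bi < O < I < Br.

Ca, Bi, O, I, Br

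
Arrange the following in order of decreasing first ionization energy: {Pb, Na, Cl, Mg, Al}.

Cl, Mg, Pb, Al, Na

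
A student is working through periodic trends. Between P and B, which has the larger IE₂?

Consider each +1 ion: P⁺ still has 4 valence electrons; B⁺ still has 2 valence electrons.
All are still removing valence electrons, so compare the +1 ions as you would atoms: IE_2 generally rises across a period (higher Z_eff) and falls down a group (larger shell), subject to the usual subshell exceptions.
Valence configurations: P⁺ [Ne]3s²3p², B⁺ [He]2s².
Approximate IE_2 values (kJ/mol): P 1907, B 2427.
Putting it together, IE_2: P < B.

B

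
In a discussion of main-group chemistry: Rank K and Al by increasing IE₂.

The second ionization energy removes an electron from the +1 ion. For each element: K⁺ is the bare [Ar] core; Al⁺ still has 2 valence electrons.
Pulling an electron out of a noble-gas core costs far more than removing a remaining valence electron, so K sits at the high end of IE_2.
Approximate IE_2 values (kJ/mol): K 3052, Al 1817.
Putting it together, IE_2: Al < K.

Al, K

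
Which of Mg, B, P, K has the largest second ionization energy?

K

The second ionization energy removes an electron from the +1 ion. For each element: Mg⁺ still has 1 valence electron; B⁺ still has 2 valence electrons; P⁺ still has 4 valence electrons; K⁺ is the bare [Ar] core.
Breaking into a closed-shell core is much more expensive than removing a leftover valence electron — K has the largest IE_2 here.
Valence configurations: Mg⁺ [Ne]3s¹, B⁺ [He]2s², P⁺ [Ne]3s²3p².
Approximate IE_2 values (kJ/mol): Mg 1451, B 2427, P 1907, K 3052.
Putting it together, IE_2: Mg < P < B < K.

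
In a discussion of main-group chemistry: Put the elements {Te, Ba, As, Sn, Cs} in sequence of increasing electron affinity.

Ba < Cs < As < Sn < Te

As is in period 4, group 15; Sn is in period 5, group 14; Te is in period 5, group 16; Cs is in period 6, group 1; Ba is in period 6, group 2.
Adding an electron releases more energy for atoms nearer the top right (short of the noble gases).
These span different periods and groups, so the two trends combine.
Cs > Ba: this pair runs against the simple trend — see the exception note.
As > Cs: both effects reinforce here, so As is clearly the higher of the two.
Sn > As: this pair runs against the simple trend — see the exception note.
Te > Sn: both are in period 5; the period trend gives Te the larger value.
Note the exception: Cs has a higher electron affinity than Ba, contrary to the simple trend — adding an electron to Ba (ns²) has to open a new, higher-energy np subshell, which is unfavourable.
Note the exception: Sn has a higher electron affinity than As, contrary to the simple trend — adding an electron to As's half-filled np³ subshell costs electron-pairing energy.
For reference (kJ/mol): As 78, Sn 107, Te 190, Cs 46, Ba 14.
So from lowest to highest: Ba < Cs < As < Sn < Te.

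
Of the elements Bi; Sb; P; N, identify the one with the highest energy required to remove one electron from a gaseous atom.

N is in period 2, group 15; P is in period 3, group 15; Sb is in period 5, group 15; Bi is in period 6, group 15.
First ionization energy rises across a period (greater Z_eff holds electrons more tightly) and falls down a group (valence electrons are farther from the nucleus).
All are in group 15, so first ionization energy increases up the group.
The highest energy required to remove one electron from a gaseous atom among these belongs to N.

N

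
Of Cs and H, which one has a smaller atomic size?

H is in period 1, group 1; Cs is in period 6, group 1.
Across a period the added protons contract the valence shell; down a group each new principal shell makes the atom larger.
All are in group 1, so atomic radius increases down the group.
So H has the smaller atomic size (H < Cs).

H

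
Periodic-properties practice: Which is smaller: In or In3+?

In3+

Forming In3+ removes 3 electrons from In. Fewer electrons for the same nuclear charge means less shielding and a higher Z_eff on the remaining electrons, and for main-group metals the entire outer shell is lost.
A cation is smaller than its parent atom: In3+ < In.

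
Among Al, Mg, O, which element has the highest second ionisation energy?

Consider each +1 ion: Al⁺ still has 2 valence electrons; Mg⁺ still has 1 valence electron; O⁺ still has 5 valence electrons.
All are still removing valence electrons, so compare the +1 ions as you would atoms: IE_2 generally rises across a period (higher Z_eff) and falls down a group (larger shell), subject to the usual subshell exceptions.
Valence configurations: Al⁺ [Ne]3s², Mg⁺ [Ne]3s¹, O⁺ [He]2s²2p³.
Approximate IE_2 values (kJ/mol): Al 1817, Mg 1451, O 3388.
So the second ionization energies run Mg < Al < O.

O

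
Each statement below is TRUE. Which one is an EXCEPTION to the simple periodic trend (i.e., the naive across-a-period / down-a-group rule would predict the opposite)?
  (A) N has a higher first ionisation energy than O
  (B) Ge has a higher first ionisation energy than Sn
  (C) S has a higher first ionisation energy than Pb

The general trend: first ionisation energy increases across a period and decreases down a group.
(A) N (period 2, group 15) vs O (period 2, group 16): the stated order contradicts the simple trend.
(B) Ge (period 4, group 14) vs Sn (period 5, group 14): the stated order agrees with the simple trend.
(C) S (period 3, group 16) vs Pb (period 6, group 14): the stated order agrees with the simple trend.
The exception is (A): pairing an electron in O's 2p⁴ costs repulsion energy, so O ionizes more easily than half-filled N (2p³).

(A)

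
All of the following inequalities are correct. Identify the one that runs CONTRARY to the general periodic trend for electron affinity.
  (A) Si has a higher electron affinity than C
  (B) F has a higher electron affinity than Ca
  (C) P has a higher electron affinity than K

(A)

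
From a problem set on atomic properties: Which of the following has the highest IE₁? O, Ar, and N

N is in period 2, group 15; O is in period 2, group 16; Ar is in period 3, group 18.
Removing the outermost electron gets harder across a period and easier down a group.
Here both period and group differ, so the two effects have to be weighed against each other.
N > O: this pair runs against the simple trend — see the exception note.
Ar > N: the two effects oppose for this pair; the across-period effect wins (1521 vs 1402 kJ/mol).
Note the exception: N has a higher first ionization energy than O, contrary to the simple trend — pairing an electron in O's 2p⁴ costs repulsion energy, so O ionizes more easily than half-filled N (2p³).
For reference (kJ/mol): N 1402, O 1314, Ar 1521.
The highest IE₁ among these belongs to Ar.

Ar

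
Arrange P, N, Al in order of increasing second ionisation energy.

Al < P < N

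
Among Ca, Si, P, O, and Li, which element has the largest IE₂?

The second ionization energy removes an electron from the +1 ion. For each element: Ca⁺ still has 1 valence electron; Si⁺ still has 3 valence electrons; P⁺ still has 4 valence electrons; O⁺ still has 5 valence electrons; Li⁺ is the bare [He] core.
Breaking into a closed-shell core is much more expensive than removing a leftover valence electron — Li has the largest IE_2 here.
Valence configurations: Ca⁺ [Ar]4s¹, Si⁺ [Ne]3s²3p¹, P⁺ [Ne]3s²3p², O⁺ [He]2s²2p³.
Approximate IE_2 values (kJ/mol): Ca 1145, Si 1577, P 1907, O 3388, Li 7298.
Overall IE_2 order: Ca < Si < P < O < Li.

Li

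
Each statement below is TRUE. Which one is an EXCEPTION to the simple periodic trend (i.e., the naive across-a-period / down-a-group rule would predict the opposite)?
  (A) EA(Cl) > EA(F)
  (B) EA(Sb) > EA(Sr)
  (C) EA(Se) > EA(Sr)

The general trend: electron affinity increases across a period and decreases down a group.
(A) Cl (period 3, group 17) vs F (period 2, group 17): the stated order contradicts the simple trend.
(B) Sb (period 5, group 15) vs Sr (period 5, group 2): the stated order agrees with the simple trend.
(C) Se (period 4, group 16) vs Sr (period 5, group 2): the stated order agrees with the simple trend.
The exception is (A): F's small 2p subshell makes the incoming electron feel strong e⁻–e⁻ repulsion, so Cl actually releases more energy on gaining an electron.

(A)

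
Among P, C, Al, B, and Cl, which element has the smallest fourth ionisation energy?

P

IE_4 is the cost of taking one more electron from the +3 cation: P³⁺ still has 2 valence electrons; C³⁺ still has 1 valence electron; Al³⁺ is the bare [Ne] core; B³⁺ is the bare [He] core; Cl³⁺ still has 4 valence electrons.
Pulling an electron out of a noble-gas core costs far more than removing a remaining valence electron, so Al and B sit at the high end of IE_4.
Valence configurations: P³⁺ [Ne]3s², C³⁺ [He]2s¹, Cl³⁺ [Ne]3s²3p².
Approximate IE_4 values (kJ/mol): P 4964, C 6223, Al 11577, B 25026, Cl 5159.
So the fourth ionization energies run P < Cl < C < Al < B.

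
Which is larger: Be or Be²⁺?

Be

Forming Be²⁺ removes 2 electrons from Be. Fewer electrons for the same nuclear charge means less shielding and a higher Z_eff on the remaining electrons, and for main-group metals the entire outer shell is lost.
A cation is smaller than its parent atom: Be²⁺ < Be.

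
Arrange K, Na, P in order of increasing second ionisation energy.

After 1 electron has been removed, what remains? K⁺ is the bare [Ar] core; Na⁺ is the bare [Ne] core; P⁺ still has 4 valence electrons.
Pulling an electron out of a noble-gas core costs far more than removing a remaining valence electron, so K and Na sit at the high end of IE_2.
Approximate IE_2 values (kJ/mol): K 3052, Na 4562, P 1907.
So the second ionization energies run P < K < Na.

P, K, Na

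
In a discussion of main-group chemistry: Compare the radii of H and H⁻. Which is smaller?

H

Forming H⁻ adds 1 electron to H. More electron–electron repulsion in the same shell, with unchanged nuclear charge, lets the cloud expand.
An anion is larger than its parent atom: H⁻ > H.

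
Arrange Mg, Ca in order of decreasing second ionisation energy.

Mg > Ca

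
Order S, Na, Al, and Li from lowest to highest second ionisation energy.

The second ionization energy removes an electron from the +1 ion. For each element: S⁺ still has 5 valence electrons; Na⁺ is the bare [Ne] core; Al⁺ still has 2 valence electrons; Li⁺ is the bare [He] core.
Breaking into a closed-shell core is much more expensive than removing a leftover valence electron — Na and Li have the largest IE_2 here.
Valence configurations: S⁺ [Ne]3s²3p³, Al⁺ [Ne]3s².
Tabulated IE_2 (kJ/mol): S 2252, Na 4562, Al 1817, Li 7298.
So the second ionization energies run Al < S < Na < Li.

Al, S, Na, Li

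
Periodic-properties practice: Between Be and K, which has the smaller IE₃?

K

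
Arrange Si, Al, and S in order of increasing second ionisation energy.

The second ionization energy removes an electron from the +1 ion. For each element: Si⁺ still has 3 valence electrons; Al⁺ still has 2 valence electrons; S⁺ still has 5 valence electrons.
All are still removing valence electrons, so compare the +1 ions as you would atoms: IE_2 generally rises across a period (higher Z_eff) and falls down a group (larger shell), subject to the usual subshell exceptions.
Valence configurations: Si⁺ [Ne]3s²3p¹, Al⁺ [Ne]3s², S⁺ [Ne]3s²3p³.
Si⁺ loses a lone 3p electron whereas Al⁺ must break into a filled 3s² pair, so IE_2(Al) > IE_2(Si) even though Si has the higher nuclear charge.
Tabulated IE_2 (kJ/mol): Si 1577, Al 1817, S 2252.
Hence IE_2: Si < Al < S.

Si < Al < S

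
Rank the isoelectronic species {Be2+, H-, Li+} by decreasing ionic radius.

All of these have 2 electrons, so size is governed by nuclear charge alone: the more protons, the stronger the pull on the same electron cloud, and the smaller the ion.
Nuclear charges: Be2+ (Z=4), Li+ (Z=3), H- (Z=1).
Largest to smallest: H- > Li+ > Be2+.

H- > Li+ > Be2+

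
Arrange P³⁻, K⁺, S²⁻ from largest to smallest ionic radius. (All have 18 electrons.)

All of these have 18 electrons, so size is governed by nuclear charge alone: the more protons, the stronger the pull on the same electron cloud, and the smaller the ion.
Nuclear charges: K⁺ (Z=19), S²⁻ (Z=16), P³⁻ (Z=15).
Largest to smallest: P³⁻ > S²⁻ > K⁺.

P³⁻ > S²⁻ > K⁺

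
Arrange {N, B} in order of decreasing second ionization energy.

N > B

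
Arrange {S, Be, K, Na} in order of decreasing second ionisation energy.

Na > K > S > Be

The second ionization energy removes an electron from the +1 ion. For each element: S⁺ still has 5 valence electrons; Be⁺ still has 1 valence electron; K⁺ is the bare [Ar] core; Na⁺ is the bare [Ne] core.
Core electrons are held far more tightly than valence electrons, so K and Na top the IE_2 order.
Valence configurations: S⁺ [Ne]3s²3p³, Be⁺ [He]2s¹.
The numbers (kJ/mol): S 2252, Be 1757, K 3052, Na 4562.
Overall IE_2 order: Be < S < K < Na.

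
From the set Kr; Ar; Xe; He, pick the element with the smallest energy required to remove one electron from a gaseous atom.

Xe

He is in period 1, group 18; Ar is in period 3, group 18; Kr is in period 4, group 18; Xe is in period 5, group 18.
Across a period the outer electron is held more tightly (higher IE₁); down a group it sits in a higher shell, more shielded, and comes off more easily.
All are in group 18, so first ionization energy increases up the group.
The smallest energy required to remove one electron from a gaseous atom among these belongs to Xe.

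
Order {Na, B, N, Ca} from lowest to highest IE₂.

IE_2 is the cost of taking one more electron from the +1 cation: Na⁺ is the bare [Ne] core; B⁺ still has 2 valence electrons; N⁺ still has 4 valence electrons; Ca⁺ still has 1 valence electron.
Breaking into a closed-shell core is much more expensive than removing a leftover valence electron — Na has the largest IE_2 here.
Valence configurations: B⁺ [He]2s², N⁺ [He]2s²2p², Ca⁺ [Ar]4s¹.
The numbers (kJ/mol): Na 4562, B 2427, N 2856, Ca 1145.
So the second ionization energies run Ca < B < N < Na.

Ca, B, N, Na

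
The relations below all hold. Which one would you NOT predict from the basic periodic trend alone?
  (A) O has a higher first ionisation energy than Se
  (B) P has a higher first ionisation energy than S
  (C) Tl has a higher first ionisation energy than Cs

(B)

The general trend: first ionisation energy increases across a period and decreases down a group.
(A) O (period 2, group 16) vs Se (period 4, group 16): the stated order agrees with the simple trend.
(B) P (period 3, group 15) vs S (period 3, group 16): the stated order contradicts the simple trend.
(C) Tl (period 6, group 13) vs Cs (period 6, group 1): the stated order agrees with the simple trend.
The exception is (B): S (3p⁴) ionizes more easily than half-filled P (3p³) because the paired 3p electron in S is pushed out by e⁻–e⁻ repulsion.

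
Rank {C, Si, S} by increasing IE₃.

Si < S < C

After 2 electrons have been removed, what remains? C²⁺ still has 2 valence electrons; Si²⁺ still has 2 valence electrons; S²⁺ still has 4 valence electrons.
All are still removing valence electrons, so compare the +2 ions as you would atoms: IE_3 generally rises across a period (higher Z_eff) and falls down a group (larger shell), subject to the usual subshell exceptions.
Valence configurations: C²⁺ [He]2s², Si²⁺ [Ne]3s², S²⁺ [Ne]3s²3p².
Tabulated IE_3 (kJ/mol): C 4620, Si 3232, S 3357.
Hence IE_3: Si < S < C.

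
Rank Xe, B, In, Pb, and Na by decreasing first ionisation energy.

B is in period 2, group 13; Na is in period 3, group 1; In is in period 5, group 13; Xe is in period 5, group 18; Pb is in period 6, group 14.
First ionization energy rises across a period (greater Z_eff holds electrons more tightly) and falls down a group (valence electrons are farther from the nucleus).
These span different periods and groups, so the two trends combine.
In > Na: the two effects oppose for this pair; the across-period effect wins (558 vs 496 kJ/mol).
Pb > In: period and group pull opposite ways; the across-period shift dominates (716 vs 558 kJ/mol).
B > Pb: period and group pull opposite ways; the down-group shift dominates (801 vs 716 kJ/mol).
Xe > B: period and group pull opposite ways; the across-period shift dominates (1170 vs 801 kJ/mol).
Approximate values (kJ/mol): B 801, Na 496, In 558, Xe 1170, Pb 716.
So from highest to lowest: Xe > B > Pb > In > Na.

Xe > B > Pb > In > Na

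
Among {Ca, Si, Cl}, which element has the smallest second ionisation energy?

IE_2 is the cost of taking one more electron from the +1 cation: Ca⁺ still has 1 valence electron; Si⁺ still has 3 valence electrons; Cl⁺ still has 6 valence electrons.
All are still removing valence electrons, so compare the +1 ions as you would atoms: IE_2 generally rises across a period (higher Z_eff) and falls down a group (larger shell), subject to the usual subshell exceptions.
Valence configurations: Ca⁺ [Ar]4s¹, Si⁺ [Ne]3s²3p¹, Cl⁺ [Ne]3s²3p⁴.
Approximate IE_2 values (kJ/mol): Ca 1145, Si 1577, Cl 2298.
Putting it together, IE_2: Ca < Si < Cl.

Ca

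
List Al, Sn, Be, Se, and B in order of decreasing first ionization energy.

Se, Be, B, Sn, Al

Be is in period 2, group 2; B is in period 2, group 13; Al is in period 3, group 13; Se is in period 4, group 16; Sn is in period 5, group 14.
First ionization energy rises across a period (greater Z_eff holds electrons more tightly) and falls down a group (valence electrons are farther from the nucleus).
Here both period and group differ, so the two effects have to be weighed against each other.
Sn > Al: period and group pull opposite ways; the across-period shift dominates (709 vs 578 kJ/mol).
B > Sn: the two effects oppose for this pair; the down-group effect wins (801 vs 709 kJ/mol).
Be > B: this pair runs against the simple trend — see the exception note.
Se > Be: period and group pull opposite ways; the across-period shift dominates (941 vs 900 kJ/mol).
Note the exception: Be has a higher first ionization energy than B, contrary to the simple trend — removing B's lone 2p electron is easier than breaking Be's filled 2s².
Tabulated first ionization energy (kJ/mol): Be 900, B 801, Al 578, Se 941, Sn 709.
So from highest to lowest: Se > Be > B > Sn > Al.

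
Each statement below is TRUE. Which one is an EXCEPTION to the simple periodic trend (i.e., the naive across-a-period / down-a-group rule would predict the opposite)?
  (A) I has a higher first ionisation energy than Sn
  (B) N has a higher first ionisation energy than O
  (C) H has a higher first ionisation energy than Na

The general trend: first ionisation energy increases across a period and decreases down a group.
(A) I (period 5, group 17) vs Sn (period 5, group 14): the stated order agrees with the simple trend.
(B) N (period 2, group 15) vs O (period 2, group 16): the stated order contradicts the simple trend.
(C) H (period 1, group 1) vs Na (period 3, group 1): the stated order agrees with the simple trend.
The exception is (B): pairing an electron in O's 2p⁴ costs repulsion energy, so O ionizes more easily than half-filled N (2p³).

(B)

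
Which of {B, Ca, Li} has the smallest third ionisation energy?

After 2 electrons have been removed, what remains? B²⁺ still has 1 valence electron; Ca²⁺ is the bare [Ar] core; Li²⁺ is already 1 electron into the core.
Core electrons are held far more tightly than valence electrons, so Ca and Li top the IE_3 order.
Tabulated IE_3 (kJ/mol): B 3660, Ca 4912, Li 11815.
Hence IE_3: B < Ca < Li.

B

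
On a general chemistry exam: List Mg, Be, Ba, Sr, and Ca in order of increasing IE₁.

Ba < Sr < Ca < Mg < Be

Be is in period 2, group 2; Mg is in period 3, group 2; Ca is in period 4, group 2; Sr is in period 5, group 2; Ba is in period 6, group 2.
IE₁ increases left→right with effective nuclear charge and decreases top→bottom as the valence shell moves farther out.
All are in group 2, so first ionization energy increases up the group.
So from lowest to highest: Ba < Sr < Ca < Mg < Be.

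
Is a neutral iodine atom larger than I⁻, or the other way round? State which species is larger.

I⁻

Forming I⁻ adds 1 electron to I. More electron–electron repulsion in the same shell, with unchanged nuclear charge, lets the cloud expand.
An anion is larger than its parent atom: I⁻ > I.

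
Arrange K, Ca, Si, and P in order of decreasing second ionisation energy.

After 1 electron has been removed, what remains? K⁺ is the bare [Ar] core; Ca⁺ still has 1 valence electron; Si⁺ still has 3 valence electrons; P⁺ still has 4 valence electrons.
Core electrons are held far more tightly than valence electrons, so K tops the IE_2 order.
Valence configurations: Ca⁺ [Ar]4s¹, Si⁺ [Ne]3s²3p¹, P⁺ [Ne]3s²3p².
Approximate IE_2 values (kJ/mol): K 3052, Ca 1145, Si 1577, P 1907.
Hence IE_2: Ca < Si < P < K.

K > P > Si > Ca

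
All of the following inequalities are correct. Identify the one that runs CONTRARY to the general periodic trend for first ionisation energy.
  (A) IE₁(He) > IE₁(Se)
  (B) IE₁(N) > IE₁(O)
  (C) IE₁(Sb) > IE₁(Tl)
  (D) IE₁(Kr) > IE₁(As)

The general trend: first ionisation energy increases across a period and decreases down a group.
(A) He (period 1, group 18) vs Se (period 4, group 16): the stated order agrees with the simple trend.
(B) N (period 2, group 15) vs O (period 2, group 16): the stated order contradicts the simple trend.
(C) Sb (period 5, group 15) vs Tl (period 6, group 13): the stated order agrees with the simple trend.
(D) Kr (period 4, group 18) vs As (period 4, group 15): the stated order agrees with the simple trend.
The exception is (B): pairing an electron in O's 2p⁴ costs repulsion energy, so O ionizes more easily than half-filled N (2p³).

(B)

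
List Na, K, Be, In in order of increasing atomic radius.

Be, In, Na, K

Moving right in a period, electrons are added to the same shell under a stronger nuclear pull, so atoms get smaller; moving down, a new shell is opened and atoms get larger.
These span different periods and groups, so the two trends combine.
In > Be: the two effects oppose for this pair; the down-group effect wins (142 vs 102 pm).
Na > In: period and group pull opposite ways; the across-period shift dominates (155 vs 142 pm).
K > Na: they share group 1; the group trend gives K the larger value.
Approximate values (pm): Be 102, Na 155, K 196, In 142.
So from smallest to largest: Be < In < Na < K.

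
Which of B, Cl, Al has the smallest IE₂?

After 1 electron has been removed, what remains? B⁺ still has 2 valence electrons; Cl⁺ still has 6 valence electrons; Al⁺ still has 2 valence electrons.
All are still removing valence electrons, so compare the +1 ions as you would atoms: IE_2 generally rises across a period (higher Z_eff) and falls down a group (larger shell), subject to the usual subshell exceptions.
Valence configurations: B⁺ [He]2s², Cl⁺ [Ne]3s²3p⁴, Al⁺ [Ne]3s².
Tabulated IE_2 (kJ/mol): B 2427, Cl 2298, Al 1817.
So the second ionization energies run Al < Cl < B.

Al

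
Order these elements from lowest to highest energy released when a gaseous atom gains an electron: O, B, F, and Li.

B < Li < O < F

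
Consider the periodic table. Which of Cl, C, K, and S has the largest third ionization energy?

After 2 electrons have been removed, what remains? Cl²⁺ still has 5 valence electrons; C²⁺ still has 2 valence electrons; K²⁺ is already 1 electron into the core; S²⁺ still has 4 valence electrons.
Usually core removal costs more than valence removal, but here the competition is close: a tightly held n=2 valence electron can cost more to remove than an n=3 core electron, so the actual values have to decide it.
Valence configurations: Cl²⁺ [Ne]3s²3p³, C²⁺ [He]2s², S²⁺ [Ne]3s²3p².
Approximate IE_3 values (kJ/mol): Cl 3822, C 4620, K 4420, S 3357.
Hence IE_3: S < Cl < K < C.

C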